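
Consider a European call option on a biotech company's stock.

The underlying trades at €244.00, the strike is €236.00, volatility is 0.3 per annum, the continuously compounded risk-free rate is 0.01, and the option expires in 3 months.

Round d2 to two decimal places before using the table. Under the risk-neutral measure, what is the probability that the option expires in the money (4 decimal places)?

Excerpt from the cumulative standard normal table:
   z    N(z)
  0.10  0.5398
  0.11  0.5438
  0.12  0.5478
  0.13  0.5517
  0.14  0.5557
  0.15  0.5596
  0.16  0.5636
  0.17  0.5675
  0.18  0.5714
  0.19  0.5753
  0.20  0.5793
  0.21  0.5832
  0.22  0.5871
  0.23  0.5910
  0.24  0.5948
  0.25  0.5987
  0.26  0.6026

T = 0.25;  σ√T = 0.1500
ln(S/K) + (r + σ²/2)T = ln(244/236) + (0.01 + 0.3²/2)·0.25 = 0.0333 + 0.0138 = 0.0471
d₁ = 0.0471 / 0.1500 = 0.3139 ⇒ 0.31
d₂ = d₁ − σ√T = 0.3139 − 0.1500 = 0.1639 ⇒ 0.16
Risk-neutral Pr[S_T > K] = N(d₂) = N(0.16) = 0.5636

0.5636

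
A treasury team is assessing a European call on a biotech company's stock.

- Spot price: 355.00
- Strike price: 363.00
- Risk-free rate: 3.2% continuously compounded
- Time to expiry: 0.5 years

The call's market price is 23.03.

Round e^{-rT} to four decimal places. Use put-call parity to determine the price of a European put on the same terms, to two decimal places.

25.26

e^(−rT) = e^(−0.032·0.5) = 0.9841
Put-call parity: C − P = S − K·e^(−rT) = 355 − 363·0.9841 = 355 − 357.2283 = -2.2283
P = C − (C − P) = 23.03 − (-2.2283) = 25.2583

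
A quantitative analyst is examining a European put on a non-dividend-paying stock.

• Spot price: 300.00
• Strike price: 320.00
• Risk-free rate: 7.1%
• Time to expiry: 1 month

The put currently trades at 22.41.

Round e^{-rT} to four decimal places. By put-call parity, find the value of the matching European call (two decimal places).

4.30

exp(−rT) = exp(−0.071·0.08333) = 0.9941
Put-call parity: C − P = S − K·e^(−rT) = 300 − 320·0.9941 = 300 − 318.1120 = -18.1120
C = P + (C − P) = 22.41 + (-18.1120) = 4.2980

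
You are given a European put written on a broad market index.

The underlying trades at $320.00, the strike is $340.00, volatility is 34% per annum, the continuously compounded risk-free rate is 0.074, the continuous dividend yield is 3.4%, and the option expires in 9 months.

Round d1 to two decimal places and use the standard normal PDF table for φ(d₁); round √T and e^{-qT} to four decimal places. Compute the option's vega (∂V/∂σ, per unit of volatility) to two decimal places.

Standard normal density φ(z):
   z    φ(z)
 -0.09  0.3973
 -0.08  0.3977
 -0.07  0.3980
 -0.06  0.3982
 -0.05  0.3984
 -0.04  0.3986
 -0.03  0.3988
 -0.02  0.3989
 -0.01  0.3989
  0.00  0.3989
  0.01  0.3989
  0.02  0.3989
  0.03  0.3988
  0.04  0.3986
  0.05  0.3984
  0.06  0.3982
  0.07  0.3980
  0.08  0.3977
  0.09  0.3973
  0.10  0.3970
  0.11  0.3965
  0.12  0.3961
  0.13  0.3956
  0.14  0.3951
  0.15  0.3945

T = 0.75;  σ√T = 0.2944
d₁ = [ln(320/340) + (0.074 − 0.034 + ½·0.34²)·0.75] / (σ√T) = (-0.0606 + 0.0733) / 0.2944 = 0.0432 which rounds to 0.04
√T = √0.75 = 0.8660
φ(d₁) = φ(0.04) = 0.3986
e^(−qT) = e^(−0.034·0.75) = 0.9748
vega = S·e^(−qT)·φ(d₁)·√T = 320·0.9748·0.3986·0.8660 = 107.6764
(Call and put vega coincide under Black-Scholes.)

107.68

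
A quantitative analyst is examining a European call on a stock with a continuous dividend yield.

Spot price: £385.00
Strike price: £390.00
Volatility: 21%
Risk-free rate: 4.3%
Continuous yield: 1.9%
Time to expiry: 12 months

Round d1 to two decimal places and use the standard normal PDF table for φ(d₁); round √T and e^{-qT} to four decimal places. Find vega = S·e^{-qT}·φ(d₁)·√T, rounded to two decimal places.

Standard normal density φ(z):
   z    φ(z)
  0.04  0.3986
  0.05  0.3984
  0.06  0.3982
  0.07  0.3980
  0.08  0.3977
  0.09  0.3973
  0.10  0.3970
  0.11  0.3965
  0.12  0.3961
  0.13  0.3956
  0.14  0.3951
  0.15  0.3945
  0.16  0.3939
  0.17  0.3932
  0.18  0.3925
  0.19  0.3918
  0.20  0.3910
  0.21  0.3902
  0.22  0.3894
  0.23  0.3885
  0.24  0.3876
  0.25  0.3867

148.80

σ√T = 0.21·√1 = 0.2100
ln(S/K) + (r − q + σ²/2)T = ln(385/390) + (0.043 − 0.019 + 0.21²/2)·1 = -0.0129 + 0.0460 = 0.0331
d₁ = 0.0331 / 0.2100 = 0.1578 which rounds to 0.16
√T = √1 = 1.0000
φ(d₁) = φ(0.16) = 0.3939
e^(−qT) = e^(−0.019·1) = 0.9812
vega = S·e^(−qT)·φ(d₁)·√T = 385·0.9812·0.3939·1.0000 = 148.8005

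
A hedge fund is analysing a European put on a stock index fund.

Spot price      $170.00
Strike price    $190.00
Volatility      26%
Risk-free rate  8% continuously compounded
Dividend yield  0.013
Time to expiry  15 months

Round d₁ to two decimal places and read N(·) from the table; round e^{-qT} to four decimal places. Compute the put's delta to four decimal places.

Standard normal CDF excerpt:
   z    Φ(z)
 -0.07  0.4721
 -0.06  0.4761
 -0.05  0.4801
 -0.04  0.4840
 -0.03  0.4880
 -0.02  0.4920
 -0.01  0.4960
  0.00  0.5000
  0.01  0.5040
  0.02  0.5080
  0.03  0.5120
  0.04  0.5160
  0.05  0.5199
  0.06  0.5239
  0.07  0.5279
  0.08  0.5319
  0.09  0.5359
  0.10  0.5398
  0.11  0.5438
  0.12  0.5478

σ√T = 0.26·√1.25 = 0.2907
d₁ = [ln(170/190) + (0.08 − 0.013 + 0.26²/2)·1.25] / 0.2907 = [-0.1112 + 0.1260] / 0.2907 = 0.0508 → 0.05
N(d₁) = N(0.05) = 0.5199
Δ_put = exp(−qT)·(N(d₁) − 1) = 0.9839·(0.5199 − 1) = -0.4724

-0.4724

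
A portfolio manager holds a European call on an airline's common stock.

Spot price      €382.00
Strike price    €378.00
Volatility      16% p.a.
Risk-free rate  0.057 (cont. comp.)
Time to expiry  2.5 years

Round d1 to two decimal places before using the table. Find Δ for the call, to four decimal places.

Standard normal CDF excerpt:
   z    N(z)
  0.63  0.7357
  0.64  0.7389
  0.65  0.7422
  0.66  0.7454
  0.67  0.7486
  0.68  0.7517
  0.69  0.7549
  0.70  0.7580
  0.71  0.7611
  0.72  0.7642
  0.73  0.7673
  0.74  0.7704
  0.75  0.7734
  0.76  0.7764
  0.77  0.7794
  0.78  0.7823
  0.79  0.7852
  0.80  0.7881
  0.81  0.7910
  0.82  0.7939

T = 2.5;  σ√T = 0.2530
d₁ = [ln(382/378) + (0.057 + 0.16²/2)·2.5] / 0.2530 = [0.0105 + 0.1745] / 0.2530 = 0.7314 ≈ 0.73
N(d₁) = N(0.73) = 0.7673
Δ_call = N(d₁) = 0.7673

0.7673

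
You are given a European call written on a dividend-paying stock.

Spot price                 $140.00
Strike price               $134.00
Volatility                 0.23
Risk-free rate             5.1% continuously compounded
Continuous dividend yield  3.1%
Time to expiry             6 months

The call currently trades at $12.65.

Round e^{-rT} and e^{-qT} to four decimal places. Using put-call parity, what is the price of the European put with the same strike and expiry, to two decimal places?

e^(−qT) = e^(−0.031·0.5) = 0.9846;  e^(−rT) = e^(−0.051·0.5) = 0.9748
Put-call parity: C − P = S·e^(−qT) − K·e^(−rT) = 140·0.9846 − 134·0.9748 = 137.8440 − 130.6232 = 7.2208
P = C − (C − P) = 12.65 − (7.2208) = 5.4292

$5.43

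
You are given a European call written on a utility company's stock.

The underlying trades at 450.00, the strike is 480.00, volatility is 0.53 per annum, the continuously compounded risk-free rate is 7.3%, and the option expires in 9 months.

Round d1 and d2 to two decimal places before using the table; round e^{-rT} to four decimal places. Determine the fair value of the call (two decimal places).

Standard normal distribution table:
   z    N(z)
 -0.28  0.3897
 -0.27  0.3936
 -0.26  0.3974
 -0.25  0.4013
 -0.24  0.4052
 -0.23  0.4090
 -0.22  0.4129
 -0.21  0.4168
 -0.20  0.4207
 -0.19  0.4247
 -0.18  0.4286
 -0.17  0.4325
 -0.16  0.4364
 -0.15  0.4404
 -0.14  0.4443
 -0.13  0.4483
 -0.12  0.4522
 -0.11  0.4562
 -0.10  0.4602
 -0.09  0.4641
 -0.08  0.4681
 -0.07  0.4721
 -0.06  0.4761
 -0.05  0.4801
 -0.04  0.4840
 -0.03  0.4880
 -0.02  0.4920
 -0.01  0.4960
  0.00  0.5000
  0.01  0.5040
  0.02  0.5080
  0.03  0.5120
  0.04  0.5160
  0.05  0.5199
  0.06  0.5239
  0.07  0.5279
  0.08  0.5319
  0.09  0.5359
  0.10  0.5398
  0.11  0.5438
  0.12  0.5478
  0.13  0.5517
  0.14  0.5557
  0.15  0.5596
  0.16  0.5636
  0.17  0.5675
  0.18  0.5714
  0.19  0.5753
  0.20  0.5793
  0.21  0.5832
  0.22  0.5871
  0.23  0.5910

80.08

T = 0.75;  σ√T = 0.4590
d₁ = [ln(450/480) + (0.073 + ½·0.53²)·0.75] / (σ√T) = (-0.0645 + 0.1601) / 0.4590 = 0.2082 → 0.21
d₂ = 0.2082 − 0.4590 = -0.2508 → -0.25
exp(−rT) = exp(−0.073·0.75) = 0.9467
N(d₁) = N(0.21) = 0.5832;  N(d₂) = N(-0.25) = 0.4013
C = 450·0.5832 − 480·0.9467·0.4013 = 262.4400 − 182.3571 = 80.0829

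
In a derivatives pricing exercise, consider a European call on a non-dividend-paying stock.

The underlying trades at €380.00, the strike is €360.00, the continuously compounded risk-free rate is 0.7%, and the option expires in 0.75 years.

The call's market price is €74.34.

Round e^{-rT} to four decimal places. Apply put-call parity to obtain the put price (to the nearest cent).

€52.47

exp(−rT) = exp(−0.007·0.75) = 0.9948
Put-call parity: C − P = S − K·e^(−rT) = 380 − 360·0.9948 = 380 − 358.1280 = 21.8720
P = C − (C − P) = 74.34 − (21.8720) = 52.4680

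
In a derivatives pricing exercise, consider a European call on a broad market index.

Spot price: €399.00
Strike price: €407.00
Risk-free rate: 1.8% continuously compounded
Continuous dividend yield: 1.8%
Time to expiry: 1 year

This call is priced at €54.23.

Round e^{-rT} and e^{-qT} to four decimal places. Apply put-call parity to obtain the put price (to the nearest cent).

€62.09

exp(−qT) = exp(−0.018·1) = 0.9822;  exp(−rT) = exp(−0.018·1) = 0.9822
Put-call parity: C − P = S·e^(−qT) − K·e^(−rT) = 399·0.9822 − 407·0.9822 = 391.8978 − 399.7554 = -7.8576
P = C − (C − P) = 54.23 − (-7.8576) = 62.0876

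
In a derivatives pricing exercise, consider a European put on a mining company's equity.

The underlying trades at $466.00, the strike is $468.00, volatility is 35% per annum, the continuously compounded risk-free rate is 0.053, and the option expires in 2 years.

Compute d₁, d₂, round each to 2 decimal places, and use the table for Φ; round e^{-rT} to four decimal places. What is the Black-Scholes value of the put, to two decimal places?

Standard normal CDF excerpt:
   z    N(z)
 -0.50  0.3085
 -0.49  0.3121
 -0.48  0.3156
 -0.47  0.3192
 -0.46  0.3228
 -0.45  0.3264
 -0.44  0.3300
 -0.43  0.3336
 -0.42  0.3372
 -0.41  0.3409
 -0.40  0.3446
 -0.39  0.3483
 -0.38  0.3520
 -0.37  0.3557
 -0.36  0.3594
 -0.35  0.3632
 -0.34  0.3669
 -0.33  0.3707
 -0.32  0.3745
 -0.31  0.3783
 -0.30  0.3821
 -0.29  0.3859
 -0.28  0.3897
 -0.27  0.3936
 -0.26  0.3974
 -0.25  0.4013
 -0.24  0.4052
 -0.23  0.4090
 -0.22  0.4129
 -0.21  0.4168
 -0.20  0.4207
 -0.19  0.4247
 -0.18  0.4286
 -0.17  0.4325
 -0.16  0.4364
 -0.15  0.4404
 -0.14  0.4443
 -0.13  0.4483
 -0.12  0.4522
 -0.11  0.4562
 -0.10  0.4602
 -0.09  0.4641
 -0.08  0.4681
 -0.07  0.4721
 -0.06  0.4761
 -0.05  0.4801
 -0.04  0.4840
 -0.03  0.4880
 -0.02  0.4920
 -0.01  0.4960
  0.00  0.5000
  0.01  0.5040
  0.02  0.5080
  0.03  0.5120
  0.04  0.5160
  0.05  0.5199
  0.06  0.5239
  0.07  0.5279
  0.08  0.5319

σ√T = 0.35·√2 = 0.4950
d₁ = [ln(466/468) + (0.053 + ½·0.35²)·2] / (σ√T) = (-0.0043 + 0.2285) / 0.4950 = 0.4530 ≈ 0.45
d₂ = 0.4530 − 0.4950 = -0.0420 ≈ -0.04
e^(−rT) = e^(−0.053·2) = 0.8994
N(−d₂) = N(0.04) = 0.5160;  N(−d₁) = N(-0.45) = 0.3264
P = 468·0.8994·0.5160 − 466·0.3264 = 217.1943 − 152.1024 = 65.0919

$65.09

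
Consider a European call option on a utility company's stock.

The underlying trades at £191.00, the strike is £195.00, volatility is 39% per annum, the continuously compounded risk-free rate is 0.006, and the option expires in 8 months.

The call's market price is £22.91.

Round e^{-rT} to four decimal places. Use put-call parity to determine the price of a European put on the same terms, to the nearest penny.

exp(−rT) = exp(−0.006·0.6667) = 0.9960
Put-call parity: C − P = S − K·e^(−rT) = 191 − 195·0.9960 = 191 − 194.2200 = -3.2200
P = C − (C − P) = 22.91 − (-3.2200) = 26.1300

£26.13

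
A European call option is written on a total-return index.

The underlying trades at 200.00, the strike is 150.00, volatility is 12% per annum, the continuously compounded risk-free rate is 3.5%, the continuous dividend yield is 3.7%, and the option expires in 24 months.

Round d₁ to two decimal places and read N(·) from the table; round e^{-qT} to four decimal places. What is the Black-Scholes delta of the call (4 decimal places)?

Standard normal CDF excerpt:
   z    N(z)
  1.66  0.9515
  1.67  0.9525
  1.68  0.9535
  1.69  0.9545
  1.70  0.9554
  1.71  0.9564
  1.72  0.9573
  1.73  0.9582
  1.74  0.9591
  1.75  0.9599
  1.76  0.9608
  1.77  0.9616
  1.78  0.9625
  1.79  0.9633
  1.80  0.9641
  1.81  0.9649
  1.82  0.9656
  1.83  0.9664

0.8923

T = 2;  σ√T = 0.1697
d₁ = [ln(200/150) + (0.035 − 0.037 + 0.12²/2)·2] / 0.1697 = [0.2877 + 0.0104] / 0.1697 = 1.7565 ≈ 1.76
N(d₁) = N(1.76) = 0.9608
Δ_call = exp(−qT)·N(d₁) = 0.9287·0.9608 = 0.8923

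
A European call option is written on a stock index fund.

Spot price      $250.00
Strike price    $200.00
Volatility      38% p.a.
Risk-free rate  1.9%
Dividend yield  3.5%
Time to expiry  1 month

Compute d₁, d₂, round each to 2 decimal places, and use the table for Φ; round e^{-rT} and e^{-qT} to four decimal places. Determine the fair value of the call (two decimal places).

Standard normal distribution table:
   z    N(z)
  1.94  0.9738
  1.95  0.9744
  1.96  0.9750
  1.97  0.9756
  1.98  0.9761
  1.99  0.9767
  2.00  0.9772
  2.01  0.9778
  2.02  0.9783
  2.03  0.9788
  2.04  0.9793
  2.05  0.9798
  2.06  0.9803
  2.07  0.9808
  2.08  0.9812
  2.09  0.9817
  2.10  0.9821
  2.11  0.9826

σ√T = 0.38·√0.08333 = 0.1097
d₁ = [ln(250/200) + (0.019 − 0.035 + 0.38²/2)·0.08333] / 0.1097 = [0.2231 + 0.0047] / 0.1097 = 2.0769 which rounds to 2.08
d₂ = d₁ − σ√T = 2.0769 − 0.1097 = 1.9672 which rounds to 1.97
e^(−qT) = e^(−0.035·0.08333) = 0.9971;  e^(−rT) = e^(−0.019·0.08333) = 0.9984
N(d₁) = N(2.08) = 0.9812;  N(d₂) = N(1.97) = 0.9756
C = 250·0.9971·0.9812 − 200·0.9984·0.9756 = 244.5886 − 194.8078 = 49.7808

$49.78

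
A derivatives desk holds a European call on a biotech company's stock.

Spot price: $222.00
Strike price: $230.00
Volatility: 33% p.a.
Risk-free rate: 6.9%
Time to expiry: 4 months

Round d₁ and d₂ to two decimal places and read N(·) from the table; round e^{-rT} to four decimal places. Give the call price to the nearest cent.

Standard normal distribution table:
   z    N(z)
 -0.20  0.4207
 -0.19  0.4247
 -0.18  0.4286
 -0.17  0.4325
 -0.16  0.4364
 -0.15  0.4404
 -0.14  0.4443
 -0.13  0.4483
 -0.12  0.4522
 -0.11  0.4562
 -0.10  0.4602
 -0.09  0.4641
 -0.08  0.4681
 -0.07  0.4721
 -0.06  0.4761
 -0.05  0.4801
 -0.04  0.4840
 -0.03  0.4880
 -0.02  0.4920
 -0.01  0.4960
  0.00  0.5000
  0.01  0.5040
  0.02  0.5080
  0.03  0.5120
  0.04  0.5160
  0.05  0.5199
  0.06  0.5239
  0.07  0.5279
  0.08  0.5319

σ√T = 0.33·√0.3333 = 0.1905
d₁ = [ln(222/230) + (0.069 + 0.33²/2)·0.3333] / 0.1905 = [-0.0354 + 0.0411] / 0.1905 = 0.0302 → 0.03
d₂ = d₁ − σ√T = 0.0302 − 0.1905 = -0.1604 → -0.16
e^(−rT) = e^(−0.069·0.3333) = 0.9773
N(d₁) = N(0.03) = 0.5120;  N(d₂) = N(-0.16) = 0.4364
C = 222·0.5120 − 230·0.9773·0.4364 = 113.6640 − 98.0936 = 15.5704

$15.57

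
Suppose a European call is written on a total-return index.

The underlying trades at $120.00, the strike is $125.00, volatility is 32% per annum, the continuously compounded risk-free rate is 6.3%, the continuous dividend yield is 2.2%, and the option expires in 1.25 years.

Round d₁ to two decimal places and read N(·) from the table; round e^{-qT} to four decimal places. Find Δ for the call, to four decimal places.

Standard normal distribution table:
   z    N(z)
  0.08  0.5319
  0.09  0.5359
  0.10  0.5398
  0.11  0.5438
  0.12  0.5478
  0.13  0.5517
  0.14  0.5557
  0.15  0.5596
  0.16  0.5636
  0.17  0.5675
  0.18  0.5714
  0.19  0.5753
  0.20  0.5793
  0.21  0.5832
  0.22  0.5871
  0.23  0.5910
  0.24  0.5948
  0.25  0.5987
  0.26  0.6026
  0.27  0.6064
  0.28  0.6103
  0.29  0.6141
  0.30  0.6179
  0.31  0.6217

0.5674

T = 1.25;  σ√T = 0.3578
ln(S/K) + (r − q + σ²/2)T = ln(120/125) + (0.063 − 0.022 + 0.32²/2)·1.25 = -0.0408 + 0.1153 = 0.0744
d₁ = 0.0744 / 0.3578 = 0.2080 ≈ 0.21
N(d₁) = N(0.21) = 0.5832
Δ_call = e^(−qT)·N(d₁) = 0.9729·0.5832 = 0.5674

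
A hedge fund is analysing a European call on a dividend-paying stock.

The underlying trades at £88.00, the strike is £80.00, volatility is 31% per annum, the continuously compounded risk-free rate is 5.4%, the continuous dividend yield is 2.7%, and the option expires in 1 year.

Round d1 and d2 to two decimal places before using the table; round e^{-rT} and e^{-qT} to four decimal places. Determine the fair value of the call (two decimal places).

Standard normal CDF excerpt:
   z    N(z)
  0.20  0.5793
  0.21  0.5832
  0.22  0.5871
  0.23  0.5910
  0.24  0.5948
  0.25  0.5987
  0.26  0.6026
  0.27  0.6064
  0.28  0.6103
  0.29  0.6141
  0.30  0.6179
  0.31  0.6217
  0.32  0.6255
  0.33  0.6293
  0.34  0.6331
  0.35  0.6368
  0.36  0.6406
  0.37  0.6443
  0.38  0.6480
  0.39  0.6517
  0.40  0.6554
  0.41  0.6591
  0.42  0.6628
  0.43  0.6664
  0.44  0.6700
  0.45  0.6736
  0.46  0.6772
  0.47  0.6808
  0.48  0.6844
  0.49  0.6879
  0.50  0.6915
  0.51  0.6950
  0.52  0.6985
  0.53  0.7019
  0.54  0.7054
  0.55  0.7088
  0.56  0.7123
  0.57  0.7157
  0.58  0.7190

σ√T = 0.31 × 1.0000 = 0.3100
ln(S/K) + (r − q + σ²/2)T = ln(88/80) + (0.054 − 0.027 + 0.31²/2)·1 = 0.0953 + 0.0751 = 0.1704
d₁ = 0.1704 / 0.3100 = 0.5495 which rounds to 0.55
d₂ = d₁ − σ√T = 0.5495 − 0.3100 = 0.2395 which rounds to 0.24
e^(−qT) = e^(−0.027·1) = 0.9734;  e^(−rT) = e^(−0.054·1) = 0.9474
N(d₁) = N(0.55) = 0.7088;  N(d₂) = N(0.24) = 0.5948
C = 88·0.9734·0.7088 − 80·0.9474·0.5948 = 60.7152 − 45.0811 = 15.6342

£15.63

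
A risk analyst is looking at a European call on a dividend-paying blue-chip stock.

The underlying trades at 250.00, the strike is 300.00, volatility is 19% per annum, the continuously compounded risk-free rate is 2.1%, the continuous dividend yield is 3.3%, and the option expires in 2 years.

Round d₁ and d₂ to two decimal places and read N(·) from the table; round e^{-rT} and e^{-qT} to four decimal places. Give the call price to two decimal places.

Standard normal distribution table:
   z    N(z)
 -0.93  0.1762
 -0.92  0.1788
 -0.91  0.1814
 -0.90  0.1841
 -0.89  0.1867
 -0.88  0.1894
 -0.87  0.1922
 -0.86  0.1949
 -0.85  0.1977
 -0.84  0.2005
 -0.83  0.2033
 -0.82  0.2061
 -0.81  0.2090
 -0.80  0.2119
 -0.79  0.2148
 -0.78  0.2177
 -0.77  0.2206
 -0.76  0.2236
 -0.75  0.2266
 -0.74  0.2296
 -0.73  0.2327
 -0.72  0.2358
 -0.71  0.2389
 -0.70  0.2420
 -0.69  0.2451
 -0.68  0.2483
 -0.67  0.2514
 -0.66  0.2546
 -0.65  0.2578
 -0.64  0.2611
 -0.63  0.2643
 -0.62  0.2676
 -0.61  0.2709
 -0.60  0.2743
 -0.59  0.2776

σ√T = 0.19·√2 = 0.2687
d₁ = [ln(250/300) + (0.021 − 0.033 + 0.19²/2)·2] / 0.2687 = [-0.1823 + 0.0121] / 0.2687 = -0.6335 ≈ -0.63
d₂ = d₁ − σ√T = -0.6335 − 0.2687 = -0.9022 ≈ -0.90
e^(−qT) = e^(−0.033·2) = 0.9361;  e^(−rT) = e^(−0.021·2) = 0.9589
N(d₁) = N(-0.63) = 0.2643;  N(d₂) = N(-0.90) = 0.1841
C = 250·0.9361·0.2643 − 300·0.9589·0.1841 = 61.8528 − 52.9600 = 8.8928

8.89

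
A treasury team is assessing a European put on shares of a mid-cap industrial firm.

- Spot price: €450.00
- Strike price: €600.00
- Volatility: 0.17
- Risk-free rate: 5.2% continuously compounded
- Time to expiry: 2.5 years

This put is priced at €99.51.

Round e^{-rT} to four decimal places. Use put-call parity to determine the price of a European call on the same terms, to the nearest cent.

€22.65

e^(−rT) = e^(−0.052·2.5) = 0.8781
Put-call parity: C − P = S − K·e^(−rT) = 450 − 600·0.8781 = 450 − 526.8600 = -76.8600
C = P + (C − P) = 99.51 + (-76.8600) = 22.6500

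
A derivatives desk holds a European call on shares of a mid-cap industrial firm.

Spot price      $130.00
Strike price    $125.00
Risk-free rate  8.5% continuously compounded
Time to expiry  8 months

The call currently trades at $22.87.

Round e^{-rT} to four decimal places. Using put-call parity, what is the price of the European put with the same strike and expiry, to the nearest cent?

exp(−rT) = exp(−0.085·0.6667) = 0.9449
Put-call parity: C − P = S − K·e^(−rT) = 130 − 125·0.9449 = 130 − 118.1125 = 11.8875
P = C − (C − P) = 22.87 − (11.8875) = 10.9825

$10.98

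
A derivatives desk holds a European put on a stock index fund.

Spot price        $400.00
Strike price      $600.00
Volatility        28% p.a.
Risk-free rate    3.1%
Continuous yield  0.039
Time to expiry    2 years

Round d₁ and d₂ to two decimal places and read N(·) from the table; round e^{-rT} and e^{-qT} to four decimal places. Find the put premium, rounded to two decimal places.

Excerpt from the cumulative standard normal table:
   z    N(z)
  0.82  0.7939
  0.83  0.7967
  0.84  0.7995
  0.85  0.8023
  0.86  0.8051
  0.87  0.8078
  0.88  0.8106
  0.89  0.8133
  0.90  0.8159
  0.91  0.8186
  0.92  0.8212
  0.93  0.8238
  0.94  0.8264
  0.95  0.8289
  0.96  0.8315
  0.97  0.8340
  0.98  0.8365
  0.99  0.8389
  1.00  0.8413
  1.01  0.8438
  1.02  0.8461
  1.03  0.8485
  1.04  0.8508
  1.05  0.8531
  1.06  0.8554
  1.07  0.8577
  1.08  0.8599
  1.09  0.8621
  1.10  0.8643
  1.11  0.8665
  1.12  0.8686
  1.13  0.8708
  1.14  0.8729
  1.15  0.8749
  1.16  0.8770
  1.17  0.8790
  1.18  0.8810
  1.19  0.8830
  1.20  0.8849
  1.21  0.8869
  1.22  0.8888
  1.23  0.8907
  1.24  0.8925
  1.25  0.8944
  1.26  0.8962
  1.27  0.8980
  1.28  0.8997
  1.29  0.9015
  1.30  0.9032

T = 2;  σ√T = 0.3960
d₁ = [ln(400/600) + (0.031 − 0.039 + ½·0.28²)·2] / (σ√T) = (-0.4055 + 0.0624) / 0.3960 = -0.8664 ≈ -0.87
d₂ = -0.8664 − 0.3960 = -1.2624 ≈ -1.26
exp(−qT) = exp(−0.039·2) = 0.9250;  exp(−rT) = exp(−0.031·2) = 0.9399
N(−d₂) = N(1.26) = 0.8962;  N(−d₁) = N(0.87) = 0.8078
P = 600·0.9399·0.8962 − 400·0.9250·0.8078 = 505.4030 − 298.8860 = 206.5170

$206.52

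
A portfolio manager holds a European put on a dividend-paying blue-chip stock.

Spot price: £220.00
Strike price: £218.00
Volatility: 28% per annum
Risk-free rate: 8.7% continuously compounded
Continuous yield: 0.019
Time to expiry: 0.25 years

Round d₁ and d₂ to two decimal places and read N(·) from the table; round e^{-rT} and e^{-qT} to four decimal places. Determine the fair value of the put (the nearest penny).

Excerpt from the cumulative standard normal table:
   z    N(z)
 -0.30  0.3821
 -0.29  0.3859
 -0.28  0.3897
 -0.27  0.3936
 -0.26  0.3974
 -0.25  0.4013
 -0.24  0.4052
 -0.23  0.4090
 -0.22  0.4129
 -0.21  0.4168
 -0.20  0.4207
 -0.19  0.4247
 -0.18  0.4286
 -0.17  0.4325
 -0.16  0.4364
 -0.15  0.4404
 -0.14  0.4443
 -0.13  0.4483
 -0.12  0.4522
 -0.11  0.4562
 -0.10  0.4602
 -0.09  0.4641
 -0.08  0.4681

£9.44

σ√T = 0.28 × 0.5000 = 0.1400
ln(S/K) + (r − q + σ²/2)T = ln(220/218) + (0.087 − 0.019 + 0.28²/2)·0.25 = 0.0091 + 0.0268 = 0.0359
d₁ = 0.0359 / 0.1400 = 0.2567 which rounds to 0.26
d₂ = d₁ − σ√T = 0.2567 − 0.1400 = 0.1167 which rounds to 0.12
exp(−qT) = exp(−0.019·0.25) = 0.9953;  exp(−rT) = exp(−0.087·0.25) = 0.9785
N(−d₂) = N(-0.12) = 0.4522;  N(−d₁) = N(-0.26) = 0.3974
P = 218·0.9785·0.4522 − 220·0.9953·0.3974 = 96.4601 − 87.0171 = 9.4431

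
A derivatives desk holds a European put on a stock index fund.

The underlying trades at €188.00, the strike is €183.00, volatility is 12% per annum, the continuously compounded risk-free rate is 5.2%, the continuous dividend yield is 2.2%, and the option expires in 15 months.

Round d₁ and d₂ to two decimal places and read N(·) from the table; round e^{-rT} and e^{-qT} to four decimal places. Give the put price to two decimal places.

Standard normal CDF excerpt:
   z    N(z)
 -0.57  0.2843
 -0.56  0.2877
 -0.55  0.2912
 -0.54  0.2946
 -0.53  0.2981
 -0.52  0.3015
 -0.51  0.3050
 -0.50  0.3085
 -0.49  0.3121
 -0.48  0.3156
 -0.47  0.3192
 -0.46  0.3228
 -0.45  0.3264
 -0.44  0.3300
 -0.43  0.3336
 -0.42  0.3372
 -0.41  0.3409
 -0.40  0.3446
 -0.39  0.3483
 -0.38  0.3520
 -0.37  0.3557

σ√T = 0.12·√1.25 = 0.1342
ln(S/K) + (r − q + σ²/2)T = ln(188/183) + (0.052 − 0.022 + 0.12²/2)·1.25 = 0.0270 + 0.0465 = 0.0735
d₁ = 0.0735 / 0.1342 = 0.5475 ⇒ 0.55
d₂ = d₁ − σ√T = 0.5475 − 0.1342 = 0.4133 ⇒ 0.41
exp(−qT) = exp(−0.022·1.25) = 0.9729;  exp(−rT) = exp(−0.052·1.25) = 0.9371
P = 183·0.9371·N(-0.41) − 188·0.9729·N(-0.55) = 183·0.9371·0.3409 − 188·0.9729·0.2912 = 58.4607 − 53.2620 = 5.1987

€5.20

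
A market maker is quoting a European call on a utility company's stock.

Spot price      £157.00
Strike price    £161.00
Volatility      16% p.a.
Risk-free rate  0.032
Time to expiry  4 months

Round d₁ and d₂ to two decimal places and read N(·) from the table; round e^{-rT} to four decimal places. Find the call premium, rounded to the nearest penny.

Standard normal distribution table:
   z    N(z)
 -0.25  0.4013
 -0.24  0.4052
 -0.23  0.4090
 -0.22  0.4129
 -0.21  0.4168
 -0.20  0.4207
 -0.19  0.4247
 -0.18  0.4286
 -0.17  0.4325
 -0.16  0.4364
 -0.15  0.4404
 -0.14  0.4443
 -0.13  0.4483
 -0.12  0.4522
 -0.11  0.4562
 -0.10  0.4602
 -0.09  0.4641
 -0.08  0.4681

σ√T = 0.16 × 0.5774 = 0.0924
d₁ = [ln(157/161) + (0.032 + ½·0.16²)·0.3333] / (σ√T) = (-0.0252 + 0.0149) / 0.0924 = -0.1107 → -0.11
d₂ = -0.1107 − 0.0924 = -0.2031 → -0.20
exp(−rT) = exp(−0.032·0.3333) = 0.9894
C = 157·N(-0.11) − 161·0.9894·N(-0.20) = 157·0.4562 − 161·0.9894·0.4207 = 71.6234 − 67.0147 = 4.6087

£4.61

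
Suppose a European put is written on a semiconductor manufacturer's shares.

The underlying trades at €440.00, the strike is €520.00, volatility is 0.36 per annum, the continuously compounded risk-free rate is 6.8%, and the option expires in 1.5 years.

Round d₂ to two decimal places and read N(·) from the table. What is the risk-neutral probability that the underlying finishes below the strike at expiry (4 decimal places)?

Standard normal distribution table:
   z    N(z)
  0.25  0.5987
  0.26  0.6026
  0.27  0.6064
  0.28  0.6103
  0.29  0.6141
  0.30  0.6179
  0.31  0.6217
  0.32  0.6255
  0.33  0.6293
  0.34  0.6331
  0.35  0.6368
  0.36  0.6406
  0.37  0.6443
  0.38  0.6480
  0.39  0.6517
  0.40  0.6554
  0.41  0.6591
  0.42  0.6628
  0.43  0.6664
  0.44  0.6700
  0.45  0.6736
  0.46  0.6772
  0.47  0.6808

0.6443

σ√T = 0.36 × 1.2247 = 0.4409
d₁ = [ln(440/520) + (0.068 + ½·0.36²)·1.5] / (σ√T) = (-0.1671 + 0.1992) / 0.4409 = 0.0729 which rounds to 0.07
d₂ = 0.0729 − 0.4409 = -0.3680 which rounds to -0.37
Risk-neutral Pr[S_T < K] = N(−d₂) = N(0.37) = 0.6443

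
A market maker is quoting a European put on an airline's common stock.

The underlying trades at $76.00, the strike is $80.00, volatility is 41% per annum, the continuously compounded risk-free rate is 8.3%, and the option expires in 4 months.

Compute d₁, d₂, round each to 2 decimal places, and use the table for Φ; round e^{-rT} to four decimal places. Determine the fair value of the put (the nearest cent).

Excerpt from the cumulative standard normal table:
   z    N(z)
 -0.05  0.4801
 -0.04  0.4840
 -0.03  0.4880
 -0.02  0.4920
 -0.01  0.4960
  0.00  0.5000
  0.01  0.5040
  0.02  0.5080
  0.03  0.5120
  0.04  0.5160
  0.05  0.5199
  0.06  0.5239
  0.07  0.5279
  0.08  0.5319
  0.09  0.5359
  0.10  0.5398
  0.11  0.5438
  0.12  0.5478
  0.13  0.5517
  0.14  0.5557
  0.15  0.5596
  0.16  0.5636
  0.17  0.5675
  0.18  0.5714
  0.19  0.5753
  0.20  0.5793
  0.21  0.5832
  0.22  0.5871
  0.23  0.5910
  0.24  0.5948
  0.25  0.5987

σ√T = 0.41 × 0.5774 = 0.2367
d₁ = [ln(76/80) + (0.083 + 0.41²/2)·0.3333] / 0.2367 = [-0.0513 + 0.0557] / 0.2367 = 0.0185 → 0.02
d₂ = d₁ − σ√T = 0.0185 − 0.2367 = -0.2182 → -0.22
exp(−rT) = exp(−0.083·0.3333) = 0.9727
N(−d₂) = N(0.22) = 0.5871;  N(−d₁) = N(-0.02) = 0.4920
P = 80·0.9727·0.5871 − 76·0.4920 = 45.6858 − 37.3920 = 8.2938

$8.29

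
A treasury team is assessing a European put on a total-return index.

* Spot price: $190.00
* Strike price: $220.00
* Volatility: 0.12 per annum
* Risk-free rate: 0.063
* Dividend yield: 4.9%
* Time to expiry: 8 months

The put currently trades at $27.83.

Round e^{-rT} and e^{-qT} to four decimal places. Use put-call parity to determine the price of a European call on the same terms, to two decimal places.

$0.77

exp(−qT) = exp(−0.049·0.6667) = 0.9679;  exp(−rT) = exp(−0.063·0.6667) = 0.9589
Put-call parity: C − P = S·e^(−qT) − K·e^(−rT) = 190·0.9679 − 220·0.9589 = 183.9010 − 210.9580 = -27.0570
C = P + (C − P) = 27.83 + (-27.0570) = 0.7730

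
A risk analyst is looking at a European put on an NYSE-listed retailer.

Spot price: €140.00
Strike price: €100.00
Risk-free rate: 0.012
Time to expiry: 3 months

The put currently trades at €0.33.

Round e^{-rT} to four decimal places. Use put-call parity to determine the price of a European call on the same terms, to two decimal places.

€40.63

e^(−rT) = e^(−0.012·0.25) = 0.9970
Put-call parity: C − P = S − K·e^(−rT) = 140 − 100·0.9970 = 140 − 99.7000 = 40.3000
C = P + (C − P) = 0.33 + (40.3000) = 40.6300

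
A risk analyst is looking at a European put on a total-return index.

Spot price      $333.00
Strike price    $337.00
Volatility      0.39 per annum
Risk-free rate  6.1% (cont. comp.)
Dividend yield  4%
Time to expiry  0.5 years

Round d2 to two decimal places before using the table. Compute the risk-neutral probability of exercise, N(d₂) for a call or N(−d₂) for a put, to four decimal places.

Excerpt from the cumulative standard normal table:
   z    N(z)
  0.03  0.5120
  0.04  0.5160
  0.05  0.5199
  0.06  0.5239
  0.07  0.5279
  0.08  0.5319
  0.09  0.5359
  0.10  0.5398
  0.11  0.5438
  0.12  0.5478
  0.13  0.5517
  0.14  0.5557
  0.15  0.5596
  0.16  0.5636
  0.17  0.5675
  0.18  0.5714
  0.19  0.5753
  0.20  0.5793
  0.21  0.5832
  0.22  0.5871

0.5557

σ√T = 0.39 × 0.7071 = 0.2758
d₁ = [ln(333/337) + (0.061 − 0.04 + 0.39²/2)·0.5] / 0.2758 = [-0.0119 + 0.0485] / 0.2758 = 0.1327 ≈ 0.13
d₂ = d₁ − σ√T = 0.1327 − 0.2758 = -0.1431 ≈ -0.14
Pr(exercise) under Q = N(−d₂) = N(0.14) = 0.5557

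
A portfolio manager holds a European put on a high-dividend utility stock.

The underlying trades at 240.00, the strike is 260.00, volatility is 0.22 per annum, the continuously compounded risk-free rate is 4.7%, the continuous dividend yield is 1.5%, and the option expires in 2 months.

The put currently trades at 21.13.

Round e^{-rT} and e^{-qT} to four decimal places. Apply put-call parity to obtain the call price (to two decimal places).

2.56

e^(−qT) = e^(−0.015·0.1667) = 0.9975;  e^(−rT) = e^(−0.047·0.1667) = 0.9922
Put-call parity: C − P = S·e^(−qT) − K·e^(−rT) = 240·0.9975 − 260·0.9922 = 239.4000 − 257.9720 = -18.5720
C = P + (C − P) = 21.13 + (-18.5720) = 2.5580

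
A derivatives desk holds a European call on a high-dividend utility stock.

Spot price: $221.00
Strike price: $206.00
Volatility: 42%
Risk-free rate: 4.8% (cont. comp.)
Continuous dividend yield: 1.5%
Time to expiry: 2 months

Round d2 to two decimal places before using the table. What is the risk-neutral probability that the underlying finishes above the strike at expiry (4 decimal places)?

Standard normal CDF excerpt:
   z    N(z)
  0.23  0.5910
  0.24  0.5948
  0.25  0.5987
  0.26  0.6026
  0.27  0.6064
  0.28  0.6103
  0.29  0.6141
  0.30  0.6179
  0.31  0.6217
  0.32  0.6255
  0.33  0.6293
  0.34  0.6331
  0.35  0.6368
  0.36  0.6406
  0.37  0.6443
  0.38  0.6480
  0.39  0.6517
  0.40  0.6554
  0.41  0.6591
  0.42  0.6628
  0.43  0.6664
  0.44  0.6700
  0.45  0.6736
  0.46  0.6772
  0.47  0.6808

0.6406

T = 0.1667;  σ√T = 0.1715
d₁ = [ln(221/206) + (0.048 − 0.015 + ½·0.42²)·0.1667] / (σ√T) = (0.0703 + 0.0202) / 0.1715 = 0.5277 ≈ 0.53
d₂ = 0.5277 − 0.1715 = 0.3563 ≈ 0.36
Risk-neutral Pr[S_T > K] = N(d₂) = N(0.36) = 0.6406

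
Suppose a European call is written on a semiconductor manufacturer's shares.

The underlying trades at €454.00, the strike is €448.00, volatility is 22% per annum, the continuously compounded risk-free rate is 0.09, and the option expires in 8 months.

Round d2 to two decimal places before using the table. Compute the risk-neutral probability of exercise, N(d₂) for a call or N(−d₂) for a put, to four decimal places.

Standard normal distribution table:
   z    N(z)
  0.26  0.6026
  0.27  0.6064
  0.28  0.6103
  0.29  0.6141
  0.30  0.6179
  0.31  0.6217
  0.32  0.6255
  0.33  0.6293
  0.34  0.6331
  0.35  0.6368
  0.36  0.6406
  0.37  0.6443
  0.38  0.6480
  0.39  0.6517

0.6255

σ√T = 0.22·√0.6667 = 0.1796
ln(S/K) + (r + σ²/2)T = ln(454/448) + (0.09 + 0.22²/2)·0.6667 = 0.0133 + 0.0761 = 0.0894
d₁ = 0.0894 / 0.1796 = 0.4979 ≈ 0.50
d₂ = d₁ − σ√T = 0.4979 − 0.1796 = 0.3183 ≈ 0.32
Pr(exercise) under Q = N(d₂) = 0.6255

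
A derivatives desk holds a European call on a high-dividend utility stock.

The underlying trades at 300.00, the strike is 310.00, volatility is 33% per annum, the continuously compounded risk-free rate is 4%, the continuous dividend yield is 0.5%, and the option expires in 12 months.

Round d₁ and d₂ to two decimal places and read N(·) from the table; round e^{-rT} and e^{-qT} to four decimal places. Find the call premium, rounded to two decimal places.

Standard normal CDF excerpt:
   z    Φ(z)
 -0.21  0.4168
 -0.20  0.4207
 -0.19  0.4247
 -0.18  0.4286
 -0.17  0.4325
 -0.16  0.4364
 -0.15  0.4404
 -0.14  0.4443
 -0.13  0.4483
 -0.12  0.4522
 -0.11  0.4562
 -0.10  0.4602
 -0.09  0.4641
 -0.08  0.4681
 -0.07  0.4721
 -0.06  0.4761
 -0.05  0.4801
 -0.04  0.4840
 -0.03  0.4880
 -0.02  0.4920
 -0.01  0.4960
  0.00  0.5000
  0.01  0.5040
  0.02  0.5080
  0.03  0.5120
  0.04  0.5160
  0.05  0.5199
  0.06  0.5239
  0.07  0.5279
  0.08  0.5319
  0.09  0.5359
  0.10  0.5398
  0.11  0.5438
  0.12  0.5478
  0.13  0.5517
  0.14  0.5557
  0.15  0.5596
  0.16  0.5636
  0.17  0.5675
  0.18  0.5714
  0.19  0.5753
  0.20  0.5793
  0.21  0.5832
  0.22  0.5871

T = 1;  σ√T = 0.3300
ln(S/K) + (r − q + σ²/2)T = ln(300/310) + (0.04 − 0.005 + 0.33²/2)·1 = -0.0328 + 0.0895 = 0.0567
d₁ = 0.0567 / 0.3300 = 0.1717 which rounds to 0.17
d₂ = d₁ − σ√T = 0.1717 − 0.3300 = -0.1583 which rounds to -0.16
exp(−qT) = exp(−0.005·1) = 0.9950;  exp(−rT) = exp(−0.04·1) = 0.9608
N(d₁) = N(0.17) = 0.5675;  N(d₂) = N(-0.16) = 0.4364
C = 300·0.9950·0.5675 − 310·0.9608·0.4364 = 169.3988 − 129.9809 = 39.4179

39.42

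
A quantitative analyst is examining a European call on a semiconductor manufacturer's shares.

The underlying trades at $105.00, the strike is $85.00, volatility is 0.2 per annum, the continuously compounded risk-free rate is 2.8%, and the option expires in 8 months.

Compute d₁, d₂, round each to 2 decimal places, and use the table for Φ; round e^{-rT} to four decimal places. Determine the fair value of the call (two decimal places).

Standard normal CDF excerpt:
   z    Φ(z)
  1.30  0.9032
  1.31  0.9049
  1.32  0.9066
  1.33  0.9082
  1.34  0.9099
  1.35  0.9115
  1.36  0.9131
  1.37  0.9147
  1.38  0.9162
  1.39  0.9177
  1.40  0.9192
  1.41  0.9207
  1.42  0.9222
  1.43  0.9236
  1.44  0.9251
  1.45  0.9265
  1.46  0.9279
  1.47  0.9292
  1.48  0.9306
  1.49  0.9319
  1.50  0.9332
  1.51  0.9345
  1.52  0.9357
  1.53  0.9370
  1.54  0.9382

$22.08

T = 0.6667;  σ√T = 0.1633
ln(S/K) + (r + σ²/2)T = ln(105/85) + (0.028 + 0.2²/2)·0.6667 = 0.2113 + 0.0320 = 0.2433
d₁ = 0.2433 / 0.1633 = 1.4900 ⇒ 1.49
d₂ = d₁ − σ√T = 1.4900 − 0.1633 = 1.3267 ⇒ 1.33
e^(−rT) = e^(−0.028·0.6667) = 0.9815
N(d₁) = N(1.49) = 0.9319;  N(d₂) = N(1.33) = 0.9082
C = 105·0.9319 − 85·0.9815·0.9082 = 97.8495 − 75.7689 = 22.0806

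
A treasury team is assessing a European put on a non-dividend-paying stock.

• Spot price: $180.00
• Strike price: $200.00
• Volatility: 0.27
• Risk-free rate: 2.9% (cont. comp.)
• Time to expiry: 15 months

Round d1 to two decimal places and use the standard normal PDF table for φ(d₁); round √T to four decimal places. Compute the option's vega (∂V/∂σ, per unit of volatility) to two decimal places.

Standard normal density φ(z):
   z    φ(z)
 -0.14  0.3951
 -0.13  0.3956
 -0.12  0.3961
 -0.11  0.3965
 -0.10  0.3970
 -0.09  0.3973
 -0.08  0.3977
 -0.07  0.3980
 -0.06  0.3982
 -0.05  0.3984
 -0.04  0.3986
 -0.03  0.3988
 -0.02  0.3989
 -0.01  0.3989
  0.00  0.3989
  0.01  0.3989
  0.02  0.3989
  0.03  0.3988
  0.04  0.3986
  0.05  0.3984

80.03

σ√T = 0.27·√1.25 = 0.3019
ln(S/K) + (r + σ²/2)T = ln(180/200) + (0.029 + 0.27²/2)·1.25 = -0.1054 + 0.0818 = -0.0235
d₁ = -0.0235 / 0.3019 = -0.0780 ≈ -0.08
√T = √1.25 = 1.1180
φ(d₁) = φ(-0.08) = 0.3977
vega = S·φ(d₁)·√T = 180·0.3977·1.1180 = 80.0331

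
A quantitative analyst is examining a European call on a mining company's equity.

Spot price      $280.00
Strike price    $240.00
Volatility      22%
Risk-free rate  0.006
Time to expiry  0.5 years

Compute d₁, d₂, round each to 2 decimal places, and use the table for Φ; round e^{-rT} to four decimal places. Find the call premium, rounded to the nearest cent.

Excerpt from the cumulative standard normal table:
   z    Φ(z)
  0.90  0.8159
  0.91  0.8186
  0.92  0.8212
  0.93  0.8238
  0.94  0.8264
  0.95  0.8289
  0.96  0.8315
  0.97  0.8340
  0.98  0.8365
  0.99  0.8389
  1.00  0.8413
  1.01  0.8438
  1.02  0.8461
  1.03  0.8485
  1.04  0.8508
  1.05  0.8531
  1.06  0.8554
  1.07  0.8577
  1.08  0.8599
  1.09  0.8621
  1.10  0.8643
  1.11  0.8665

$44.27

σ√T = 0.22·√0.5 = 0.1556
d₁ = [ln(280/240) + (0.006 + 0.22²/2)·0.5] / 0.1556 = [0.1542 + 0.0151] / 0.1556 = 1.0880 ⇒ 1.09
d₂ = d₁ − σ√T = 1.0880 − 0.1556 = 0.9324 ⇒ 0.93
e^(−rT) = e^(−0.006·0.5) = 0.9970
N(d₁) = N(1.09) = 0.8621;  N(d₂) = N(0.93) = 0.8238
C = 280·0.8621 − 240·0.9970·0.8238 = 241.3880 − 197.1189 = 44.2691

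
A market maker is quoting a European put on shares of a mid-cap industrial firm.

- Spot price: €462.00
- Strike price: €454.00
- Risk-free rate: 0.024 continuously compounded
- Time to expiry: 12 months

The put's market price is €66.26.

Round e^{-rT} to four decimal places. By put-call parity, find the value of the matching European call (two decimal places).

e^(−rT) = e^(−0.024·1) = 0.9763
Put-call parity: C − P = S − K·e^(−rT) = 462 − 454·0.9763 = 462 − 443.2402 = 18.7598
C = P + (C − P) = 66.26 + (18.7598) = 85.0198

€85.02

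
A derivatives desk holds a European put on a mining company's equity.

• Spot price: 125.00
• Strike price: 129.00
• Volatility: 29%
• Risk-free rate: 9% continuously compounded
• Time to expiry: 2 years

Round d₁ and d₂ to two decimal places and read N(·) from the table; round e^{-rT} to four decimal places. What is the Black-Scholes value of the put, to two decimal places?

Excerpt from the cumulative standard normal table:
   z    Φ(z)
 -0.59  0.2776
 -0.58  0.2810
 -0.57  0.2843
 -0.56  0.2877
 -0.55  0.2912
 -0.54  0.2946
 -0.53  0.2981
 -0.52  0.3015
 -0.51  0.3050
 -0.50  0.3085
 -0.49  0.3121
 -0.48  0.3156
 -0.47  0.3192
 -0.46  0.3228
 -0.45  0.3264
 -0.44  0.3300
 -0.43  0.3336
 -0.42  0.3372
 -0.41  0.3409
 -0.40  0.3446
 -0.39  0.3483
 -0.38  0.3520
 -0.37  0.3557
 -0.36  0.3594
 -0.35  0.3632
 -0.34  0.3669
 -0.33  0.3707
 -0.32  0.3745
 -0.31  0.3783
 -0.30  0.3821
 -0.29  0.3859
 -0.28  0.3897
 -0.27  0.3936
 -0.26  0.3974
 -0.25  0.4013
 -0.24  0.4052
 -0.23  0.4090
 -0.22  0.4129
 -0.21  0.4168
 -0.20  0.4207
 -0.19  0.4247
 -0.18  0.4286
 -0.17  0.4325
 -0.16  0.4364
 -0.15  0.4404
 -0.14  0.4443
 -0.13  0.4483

σ√T = 0.29 × 1.4142 = 0.4101
ln(S/K) + (r + σ²/2)T = ln(125/129) + (0.09 + 0.29²/2)·2 = -0.0315 + 0.2641 = 0.2326
d₁ = 0.2326 / 0.4101 = 0.5672 ≈ 0.57
d₂ = d₁ − σ√T = 0.5672 − 0.4101 = 0.1570 ≈ 0.16
e^(−rT) = e^(−0.09·2) = 0.8353
P = 129·0.8353·N(-0.16) − 125·N(-0.57) = 129·0.8353·0.4364 − 125·0.2843 = 47.0237 − 35.5375 = 11.4862

11.49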